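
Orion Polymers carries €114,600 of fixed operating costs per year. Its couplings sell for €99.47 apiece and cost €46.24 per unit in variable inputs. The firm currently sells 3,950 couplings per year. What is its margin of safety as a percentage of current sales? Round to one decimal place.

45.5%

Contribution margin per unit = €99.47 − €46.24 = €53.23. Break-even units = €114,600 ÷ €53.23 = 2,152.92; break-even revenue = 2,152.92 × €99.47 = €214,151.08.
Current sales = 3,950 × €99.47 = €392,906.50.
Margin of safety = (€392,906.50 − €214,151.08) ÷ €392,906.50 = 45.5%.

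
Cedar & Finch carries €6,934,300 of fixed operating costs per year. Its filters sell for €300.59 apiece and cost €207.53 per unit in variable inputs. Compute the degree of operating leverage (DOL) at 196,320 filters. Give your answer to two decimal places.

At 196,320 units, contribution = 196,320 × €93.06 = €18,269,539.20.
Subtracting fixed costs: EBIT = €18,269,539.20 − €6,934,300 = €11,335,239.20.
DOL = contribution ÷ EBIT = €18,269,539.20 ÷ €11,335,239.20 = 1.6117.

1.61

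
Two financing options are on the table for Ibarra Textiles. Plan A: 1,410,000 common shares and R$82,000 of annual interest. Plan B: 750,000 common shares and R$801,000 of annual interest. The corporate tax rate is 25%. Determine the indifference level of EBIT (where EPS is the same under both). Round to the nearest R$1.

R$1,618,045

At indifference, (EBIT − 82,000)(1 − t)/1,410,000 = (EBIT − 801,000)(1 − t)/750,000.
Cancelling (1 − t) and cross-multiplying: 750,000·(EBIT − 82,000) = 1,410,000·(EBIT − 801,000).
EBIT × (1,410,000 − 750,000) = 801,000 × 1,410,000 − 82,000 × 750,000 = 1,067,910,000,000, so EBIT = 1,067,910,000,000 ÷ 660,000 = 1,618,045.45.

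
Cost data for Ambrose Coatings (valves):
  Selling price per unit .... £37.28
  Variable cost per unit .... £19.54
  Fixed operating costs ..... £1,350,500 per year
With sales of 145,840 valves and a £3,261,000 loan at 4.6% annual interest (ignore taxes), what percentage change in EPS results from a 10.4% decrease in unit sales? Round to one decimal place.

At 145,840 units, contribution = 145,840 × £17.74 = £2,587,201.60.
Operating income = contribution − fixed costs = £2,587,201.60 − £1,350,500 = £1,236,701.60.
Interest = £150,006.00, so EBIT − I = £1,086,695.60.
Degree of combined leverage = contribution ÷ (EBIT − I) = £2,587,201.60 ÷ £1,086,695.60 = 2.3808.
EPS therefore changes by 2.3808 × (-10.4%) = -24.8%.

-24.8%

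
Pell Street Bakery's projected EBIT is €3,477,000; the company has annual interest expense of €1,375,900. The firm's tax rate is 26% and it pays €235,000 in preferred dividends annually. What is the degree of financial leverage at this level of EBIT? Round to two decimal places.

Interest = €1,375,900.00.
Preferred dividends grossed up pre-tax: €235,000 / (1 − 0.26) = €317,567.57.
DFL = EBIT ÷ [EBIT − I − D_p/(1−t)] = €3,477,000 ÷ [€3,477,000 − €1,375,900.00 − €317,567.57] = €3,477,000 ÷ €1,783,532.43 = 1.9495.

1.95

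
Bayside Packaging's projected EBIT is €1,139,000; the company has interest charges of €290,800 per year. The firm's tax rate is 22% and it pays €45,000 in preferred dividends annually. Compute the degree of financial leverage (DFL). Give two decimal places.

1.44

Interest = €290,800.00.
Preferred dividends grossed up pre-tax: €45,000 / (1 − 0.22) = €57,692.31.
DFL = EBIT ÷ [EBIT − I − D_p/(1−t)] = €1,139,000 ÷ [€1,139,000 − €290,800.00 − €57,692.31] = €1,139,000 ÷ €790,507.69 = 1.4408.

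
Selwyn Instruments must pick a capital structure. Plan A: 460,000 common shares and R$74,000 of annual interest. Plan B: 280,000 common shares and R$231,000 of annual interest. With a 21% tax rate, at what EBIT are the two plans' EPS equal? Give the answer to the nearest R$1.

R$475,222

At indifference, (EBIT − 74,000)(1 − t)/460,000 = (EBIT − 231,000)(1 − t)/280,000.
Cancelling (1 − t) and cross-multiplying: 280,000·(EBIT − 74,000) = 460,000·(EBIT − 231,000).
Solving, EBIT = (231,000·460,000 − 74,000·280,000) / (460,000 − 280,000) = 85,540,000,000 / 180,000 = 475,222.22.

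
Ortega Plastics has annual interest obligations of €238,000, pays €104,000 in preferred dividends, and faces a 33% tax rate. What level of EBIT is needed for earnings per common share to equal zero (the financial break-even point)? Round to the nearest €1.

€393,224

Grossing the preferred dividend up to pre-tax terms: €104,000 / (1 − 0.33) = €155,223.88.
Financial break-even EBIT = interest + D_p ÷ (1 − t) = €238,000 + €155,223.88 = €393,223.88.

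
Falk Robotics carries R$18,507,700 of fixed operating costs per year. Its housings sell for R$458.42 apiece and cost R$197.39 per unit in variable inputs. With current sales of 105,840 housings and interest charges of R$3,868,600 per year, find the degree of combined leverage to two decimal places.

5.26

Contribution at this volume is 105,840 × R$261.03 = R$27,627,415.20.
EBIT = R$27,627,415.20 − R$18,507,700 = R$9,119,715.20. Interest = R$3,868,600.00.
DOL = R$27,627,415.20 ÷ R$9,119,715.20 = 3.0294; DFL = R$9,119,715.20 ÷ R$5,251,115.20 = 1.7367.
Combined leverage = 3.0294 × 1.7367 = 5.2612.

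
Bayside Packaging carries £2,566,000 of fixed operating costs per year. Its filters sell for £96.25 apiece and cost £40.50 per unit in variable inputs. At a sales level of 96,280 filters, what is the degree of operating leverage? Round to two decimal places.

1.92

At 96,280 units, contribution = 96,280 × £55.75 = £5,367,610.00.
EBIT = £5,367,610.00 − £2,566,000 = £2,801,610.00.
Degree of operating leverage = £5,367,610.00 / £2,801,610.00 = 1.9159.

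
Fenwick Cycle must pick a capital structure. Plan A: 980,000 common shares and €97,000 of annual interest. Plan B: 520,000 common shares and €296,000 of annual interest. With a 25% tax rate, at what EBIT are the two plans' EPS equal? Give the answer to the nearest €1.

€520,957

Set EPS_A = EPS_B: (EBIT − €97,000)(1 − 0.25) ÷ 980,000 = (EBIT − €296,000)(1 − 0.25) ÷ 520,000.
The (1 − t) factor cancels: (EBIT − 97,000) × 520,000 = (EBIT − 296,000) × 980,000.
EBIT × (980,000 − 520,000) = 296,000 × 980,000 − 97,000 × 520,000 = 239,640,000,000, so EBIT = 239,640,000,000 ÷ 460,000 = 520,956.52.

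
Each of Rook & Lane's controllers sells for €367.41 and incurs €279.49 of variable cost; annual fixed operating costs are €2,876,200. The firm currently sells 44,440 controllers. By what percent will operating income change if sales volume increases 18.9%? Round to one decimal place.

+71.6%

Contribution at this volume is 44,440 × €87.92 = €3,907,164.80.
Subtracting fixed costs: EBIT = €3,907,164.80 − €2,876,200 = €1,030,964.80.
DOL = contribution ÷ EBIT = €3,907,164.80 ÷ €1,030,964.80 = 3.7898.
Operating income changes by 3.7898 × +18.9% = +71.6%.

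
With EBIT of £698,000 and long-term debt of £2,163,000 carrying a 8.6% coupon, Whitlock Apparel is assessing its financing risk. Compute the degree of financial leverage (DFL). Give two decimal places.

1.36

Interest = £186,018.00.
Degree of financial leverage = EBIT / (EBIT − interest) = £698,000 / £511,982.00 = 1.3633.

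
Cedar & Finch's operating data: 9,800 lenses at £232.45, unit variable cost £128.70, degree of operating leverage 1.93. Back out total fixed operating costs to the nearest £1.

Contribution at this volume is 9,800 × £103.75 = £1,016,750.00.
DOL = contribution / EBIT, so EBIT = £1,016,750.00 / 1.93 = £526,813.47.
And FC = contribution − EBIT = £1,016,750.00 − £526,813.47 = £489,937.

£489,937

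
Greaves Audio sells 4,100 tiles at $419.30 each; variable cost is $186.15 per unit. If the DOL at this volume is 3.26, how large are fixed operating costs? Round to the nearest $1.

$662,690

Contribution at this volume is 4,100 × $233.15 = $955,915.00.
Since DOL = CM ÷ EBIT, EBIT = $955,915.00 ÷ 3.26 = $293,225.46.
Fixed costs = CM − EBIT = $955,915.00 − $293,225.46 = $662,690.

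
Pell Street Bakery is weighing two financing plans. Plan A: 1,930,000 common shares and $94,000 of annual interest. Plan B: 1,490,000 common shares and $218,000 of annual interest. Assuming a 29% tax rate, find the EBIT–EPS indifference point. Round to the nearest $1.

At indifference, (EBIT − 94,000)(1 − t)/1,930,000 = (EBIT − 218,000)(1 − t)/1,490,000.
The (1 − t) factor cancels: (EBIT − 94,000) × 1,490,000 = (EBIT − 218,000) × 1,930,000.
EBIT × (1,930,000 − 1,490,000) = 218,000 × 1,930,000 − 94,000 × 1,490,000 = 280,680,000,000, so EBIT = 280,680,000,000 ÷ 440,000 = 637,909.09.

$637,909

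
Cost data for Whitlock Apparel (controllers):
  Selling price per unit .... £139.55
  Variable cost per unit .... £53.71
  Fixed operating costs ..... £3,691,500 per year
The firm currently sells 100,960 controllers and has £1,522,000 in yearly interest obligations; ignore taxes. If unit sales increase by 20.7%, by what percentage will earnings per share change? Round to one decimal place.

Contribution at this volume is 100,960 × £85.84 = £8,666,406.40.
Operating income = contribution − fixed costs = £8,666,406.40 − £3,691,500 = £4,974,906.40.
After interest of £1,522,000.00, pre-tax earnings = £3,452,906.40.
DCL = total CM / (EBIT − I) = £8,666,406.40 / £3,452,906.40 = 2.5099.
EPS therefore changes by 2.5099 × (+20.7%) = +52.0%.

+52.0%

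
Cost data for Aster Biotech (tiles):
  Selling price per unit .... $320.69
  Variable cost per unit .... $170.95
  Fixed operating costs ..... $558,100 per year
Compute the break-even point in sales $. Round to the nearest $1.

$1,195,252

Contribution margin per unit = $320.69 − $170.95 = $149.74, a CM ratio of $149.74 ÷ $320.69 = 0.4669.
Break-even revenue = fixed costs × price ÷ CM = $558,100 × $320.69 ÷ $149.74 = $1,195,252.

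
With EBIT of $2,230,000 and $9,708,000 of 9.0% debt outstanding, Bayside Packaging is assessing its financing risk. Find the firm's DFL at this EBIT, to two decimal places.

1.64

Annual interest charges come to $873,720.00.
Degree of financial leverage = EBIT / (EBIT − interest) = $2,230,000 / $1,356,280.00 = 1.6442.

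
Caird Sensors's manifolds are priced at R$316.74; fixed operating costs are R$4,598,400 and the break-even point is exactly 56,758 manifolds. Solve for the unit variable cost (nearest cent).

R$235.72

At break-even, FC = Q × (P − VC), so P − VC = R$4,598,400 ÷ 56,758 = R$81.0177.
Variable cost per unit = R$316.74 − R$81.0177 = R$235.72.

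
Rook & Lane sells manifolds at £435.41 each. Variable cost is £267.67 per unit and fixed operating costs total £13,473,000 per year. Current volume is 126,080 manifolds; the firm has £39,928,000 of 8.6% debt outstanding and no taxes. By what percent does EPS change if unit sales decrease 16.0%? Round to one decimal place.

Contribution at this volume is 126,080 × £167.74 = £21,148,659.20.
Subtracting fixed costs: EBIT = £21,148,659.20 − £13,473,000 = £7,675,659.20.
Interest = £3,433,808.00, so EBIT − I = £4,241,851.20.
DCL = total CM / (EBIT − I) = £21,148,659.20 / £4,241,851.20 = 4.9857.
EPS therefore changes by 4.9857 × (-16.0%) = -79.8%.

-79.8%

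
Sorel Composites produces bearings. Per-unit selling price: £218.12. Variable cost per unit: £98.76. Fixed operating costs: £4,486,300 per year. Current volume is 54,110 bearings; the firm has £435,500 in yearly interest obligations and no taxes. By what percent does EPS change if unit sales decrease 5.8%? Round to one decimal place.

-24.4%

Contribution at this volume is 54,110 × £119.36 = £6,458,569.60.
Operating income = contribution − fixed costs = £6,458,569.60 − £4,486,300 = £1,972,269.60.
Interest = £435,500.00, so EBIT − I = £1,536,769.60.
Degree of combined leverage = contribution ÷ (EBIT − I) = £6,458,569.60 ÷ £1,536,769.60 = 4.2027.
%ΔEPS = DCL × %ΔSales = 4.2027 × -5.8% = -24.4%.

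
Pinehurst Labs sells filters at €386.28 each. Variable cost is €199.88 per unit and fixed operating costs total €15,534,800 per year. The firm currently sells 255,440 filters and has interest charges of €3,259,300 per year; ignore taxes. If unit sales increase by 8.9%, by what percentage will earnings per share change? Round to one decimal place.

+14.7%

Contribution at this volume is 255,440 × €186.40 = €47,614,016.00.
EBIT = €47,614,016.00 − €15,534,800 = €32,079,216.00.
Interest = €3,259,300.00, so EBIT − I = €28,819,916.00.
Degree of combined leverage = contribution ÷ (EBIT − I) = €47,614,016.00 ÷ €28,819,916.00 = 1.6521.
%ΔEPS = DCL × %ΔSales = 1.6521 × +8.9% = +14.7%.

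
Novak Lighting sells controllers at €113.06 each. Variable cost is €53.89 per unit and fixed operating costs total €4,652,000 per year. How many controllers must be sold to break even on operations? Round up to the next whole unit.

78,621 controllers

Each unit contributes €113.06 − €53.89 = €59.17.
Break-even volume = fixed costs ÷ CM per unit = €4,652,000 ÷ €59.17 = 78,620.92, so 78,621 controllers.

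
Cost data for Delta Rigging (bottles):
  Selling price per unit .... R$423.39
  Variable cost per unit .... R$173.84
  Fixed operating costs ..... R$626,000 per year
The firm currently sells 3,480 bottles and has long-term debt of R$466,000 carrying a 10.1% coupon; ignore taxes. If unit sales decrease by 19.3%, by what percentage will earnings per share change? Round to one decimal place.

Contribution at this volume is 3,480 × R$249.55 = R$868,434.00.
Subtracting fixed costs: EBIT = R$868,434.00 − R$626,000 = R$242,434.00.
After interest of R$47,066.00, pre-tax earnings = R$195,368.00.
Degree of combined leverage = contribution ÷ (EBIT − I) = R$868,434.00 ÷ R$195,368.00 = 4.4451.
%ΔEPS = DCL × %ΔSales = 4.4451 × -19.3% = -85.8%.

-85.8%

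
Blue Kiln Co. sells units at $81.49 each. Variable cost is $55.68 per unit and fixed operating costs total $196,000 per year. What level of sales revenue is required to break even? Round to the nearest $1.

$618,831

CM per unit = $81.49 − $55.68 = $25.81; CM ratio = $25.81 / $81.49 = 0.3167.
Break-even sales = FC ÷ CM ratio = $196,000 × $81.49 / $25.81 = $618,831.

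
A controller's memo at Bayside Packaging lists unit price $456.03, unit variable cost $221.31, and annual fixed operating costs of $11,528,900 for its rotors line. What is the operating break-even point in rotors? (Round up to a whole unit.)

Contribution margin per unit = $456.03 − $221.31 = $234.72.
Break-even volume = fixed costs ÷ CM per unit = $11,528,900 ÷ $234.72 = 49,117.67, so 49,118 rotors.

49,118 rotors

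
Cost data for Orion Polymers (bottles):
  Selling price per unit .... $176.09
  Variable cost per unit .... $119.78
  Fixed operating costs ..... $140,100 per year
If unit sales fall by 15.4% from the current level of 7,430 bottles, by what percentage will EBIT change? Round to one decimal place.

-23.2%

Total contribution margin = 7,430 × $56.31 = $418,383.30.
EBIT = $418,383.30 − $140,100 = $278,283.30.
DOL = contribution ÷ EBIT = $418,383.30 ÷ $278,283.30 = 1.5034.
So EBIT moves 1.5034 × (-15.4%) = -23.2%.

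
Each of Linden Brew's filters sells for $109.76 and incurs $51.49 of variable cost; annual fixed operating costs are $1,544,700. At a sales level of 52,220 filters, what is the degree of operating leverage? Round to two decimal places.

At 52,220 units, contribution = 52,220 × $58.27 = $3,042,859.40.
EBIT = $3,042,859.40 − $1,544,700 = $1,498,159.40.
Degree of operating leverage = $3,042,859.40 / $1,498,159.40 = 2.0311.

2.03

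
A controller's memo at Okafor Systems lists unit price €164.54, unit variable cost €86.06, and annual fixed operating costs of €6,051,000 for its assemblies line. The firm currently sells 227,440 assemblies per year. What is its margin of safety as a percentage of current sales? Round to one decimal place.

Unit CM = price − variable cost = €164.54 − €86.06 = €78.48. Break-even units = €6,051,000 ÷ €78.48 = 77,102.45; break-even revenue = 77,102.45 × €164.54 = €12,686,436.54.
Actual sales revenue = 227,440 × €164.54 = €37,422,977.60.
Margin of safety = (€37,422,977.60 − €12,686,436.54) ÷ €37,422,977.60 = 66.1%.

66.1%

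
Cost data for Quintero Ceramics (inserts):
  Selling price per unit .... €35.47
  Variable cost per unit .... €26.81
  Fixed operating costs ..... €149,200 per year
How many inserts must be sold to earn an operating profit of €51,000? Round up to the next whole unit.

Contribution margin per unit = €35.47 − €26.81 = €8.66.
Need Q such that Q × €8.66 − €149,200 = €51,000, i.e. Q = €200,200 / €8.66 = 23,117.78 → 23,118.

23,118 inserts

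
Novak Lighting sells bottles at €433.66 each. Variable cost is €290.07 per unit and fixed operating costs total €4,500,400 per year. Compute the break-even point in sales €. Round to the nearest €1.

€13,591,778

Contribution margin per unit = €433.66 − €290.07 = €143.59, a CM ratio of €143.59 ÷ €433.66 = 0.3311.
Break-even sales = FC ÷ CM ratio = €4,500,400 × €433.66 / €143.59 = €13,591,778.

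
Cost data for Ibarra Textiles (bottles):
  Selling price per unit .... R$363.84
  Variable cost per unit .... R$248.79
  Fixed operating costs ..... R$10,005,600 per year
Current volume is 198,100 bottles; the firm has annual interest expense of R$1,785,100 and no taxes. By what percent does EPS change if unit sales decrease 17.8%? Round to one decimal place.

-36.9%

Contribution at this volume is 198,100 × R$115.05 = R$22,791,405.00.
Subtracting fixed costs: EBIT = R$22,791,405.00 − R$10,005,600 = R$12,785,805.00.
After interest of R$1,785,100.00, pre-tax earnings = R$11,000,705.00.
Degree of combined leverage = contribution ÷ (EBIT − I) = R$22,791,405.00 ÷ R$11,000,705.00 = 2.0718.
EPS therefore changes by 2.0718 × (-17.8%) = -36.9%.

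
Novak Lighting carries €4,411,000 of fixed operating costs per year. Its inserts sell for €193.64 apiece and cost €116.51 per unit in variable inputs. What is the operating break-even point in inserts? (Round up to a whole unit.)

57,190 inserts

Unit CM = price − variable cost = €193.64 − €116.51 = €77.13.
Units to break even: €4,411,000 ÷ €77.13 = 57,189.16, rounded up to 57,190.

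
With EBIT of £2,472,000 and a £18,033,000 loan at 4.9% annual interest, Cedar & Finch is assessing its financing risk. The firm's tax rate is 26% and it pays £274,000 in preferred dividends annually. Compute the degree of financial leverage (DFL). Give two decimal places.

2.03

Annual interest charges come to £883,617.00.
Pre-tax preferred-dividend burden = £274,000 ÷ (1 − 0.26) = £370,270.27.
DFL = EBIT ÷ [EBIT − I − D_p/(1−t)] = £2,472,000 ÷ [£2,472,000 − £883,617.00 − £370,270.27] = £2,472,000 ÷ £1,218,112.73 = 2.0294.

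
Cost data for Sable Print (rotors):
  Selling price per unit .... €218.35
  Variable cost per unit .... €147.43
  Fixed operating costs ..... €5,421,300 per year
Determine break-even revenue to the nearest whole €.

€16,691,213

CM per unit = €218.35 − €147.43 = €70.92; CM ratio = €70.92 / €218.35 = 0.3248.
Break-even sales = FC ÷ CM ratio = €5,421,300 × €218.35 / €70.92 = €16,691,213.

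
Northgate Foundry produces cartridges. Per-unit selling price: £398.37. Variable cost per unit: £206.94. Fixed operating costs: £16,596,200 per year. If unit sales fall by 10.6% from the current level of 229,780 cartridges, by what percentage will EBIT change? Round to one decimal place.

At 229,780 units, contribution = 229,780 × £191.43 = £43,986,785.40.
Operating income = contribution − fixed costs = £43,986,785.40 − £16,596,200 = £27,390,585.40.
Degree of operating leverage = £43,986,785.40 / £27,390,585.40 = 1.6059.
%ΔEBIT = DOL × %ΔSales = 1.6059 × -10.6% = -17.0%.

-17.0%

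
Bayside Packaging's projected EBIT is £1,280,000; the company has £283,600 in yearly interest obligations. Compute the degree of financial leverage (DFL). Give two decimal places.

1.28

Annual interest charges come to £283,600.00.
DFL = EBIT ÷ (EBIT − I) = £1,280,000 ÷ (£1,280,000 − £283,600.00) = £1,280,000 ÷ £996,400.00 = 1.2846.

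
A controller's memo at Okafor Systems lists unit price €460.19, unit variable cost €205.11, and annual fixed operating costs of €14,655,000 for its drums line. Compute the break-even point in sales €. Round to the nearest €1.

€26,439,095

CM per unit = €460.19 − €205.11 = €255.08; CM ratio = €255.08 / €460.19 = 0.5543.
Break-even revenue = fixed costs × price ÷ CM = €14,655,000 × €460.19 ÷ €255.08 = €26,439,095.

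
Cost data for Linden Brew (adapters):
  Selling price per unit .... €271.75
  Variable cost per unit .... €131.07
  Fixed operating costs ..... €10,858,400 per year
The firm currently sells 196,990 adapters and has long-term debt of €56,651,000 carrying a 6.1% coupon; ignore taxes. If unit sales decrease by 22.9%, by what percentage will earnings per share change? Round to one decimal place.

At 196,990 units, contribution = 196,990 × €140.68 = €27,712,553.20.
Subtracting fixed costs: EBIT = €27,712,553.20 − €10,858,400 = €16,854,153.20.
After interest of €3,455,711.00, pre-tax earnings = €13,398,442.20.
Degree of combined leverage = contribution ÷ (EBIT − I) = €27,712,553.20 ÷ €13,398,442.20 = 2.0683.
EPS therefore changes by 2.0683 × (-22.9%) = -47.4%.

-47.4%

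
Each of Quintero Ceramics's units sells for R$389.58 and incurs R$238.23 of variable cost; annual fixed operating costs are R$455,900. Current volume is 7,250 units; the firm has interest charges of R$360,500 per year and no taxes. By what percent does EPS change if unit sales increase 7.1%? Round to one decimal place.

At 7,250 units, contribution = 7,250 × R$151.35 = R$1,097,287.50.
Subtracting fixed costs: EBIT = R$1,097,287.50 − R$455,900 = R$641,387.50.
Interest = R$360,500.00, so EBIT − I = R$280,887.50.
Degree of combined leverage = contribution ÷ (EBIT − I) = R$1,097,287.50 ÷ R$280,887.50 = 3.9065.
EPS therefore changes by 3.9065 × (+7.1%) = +27.7%.

+27.7%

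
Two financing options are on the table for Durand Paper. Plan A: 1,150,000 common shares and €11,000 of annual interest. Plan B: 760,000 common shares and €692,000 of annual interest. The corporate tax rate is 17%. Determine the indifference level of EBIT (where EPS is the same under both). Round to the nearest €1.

€2,019,077

At indifference, (EBIT − 11,000)(1 − t)/1,150,000 = (EBIT − 692,000)(1 − t)/760,000.
The (1 − t) factor cancels: (EBIT − 11,000) × 760,000 = (EBIT − 692,000) × 1,150,000.
Solving, EBIT = (692,000·1,150,000 − 11,000·760,000) / (1,150,000 − 760,000) = 787,440,000,000 / 390,000 = 2,019,076.92.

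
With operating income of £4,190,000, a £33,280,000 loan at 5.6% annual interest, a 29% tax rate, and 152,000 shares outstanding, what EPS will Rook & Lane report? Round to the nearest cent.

£10.87

Interest = £1,863,680.00, so EBT = £4,190,000 − £1,863,680.00 = £2,326,320.00.
Net income = £2,326,320.00 × (1 − 0.29) = £1,651,687.20.
EPS = £1,651,687.20 ÷ 152,000 = £10.87.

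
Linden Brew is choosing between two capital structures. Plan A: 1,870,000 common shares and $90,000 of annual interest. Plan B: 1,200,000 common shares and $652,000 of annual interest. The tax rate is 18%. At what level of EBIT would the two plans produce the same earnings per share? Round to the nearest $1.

At indifference, (EBIT − 90,000)(1 − t)/1,870,000 = (EBIT − 652,000)(1 − t)/1,200,000.
The (1 − t) factor cancels: (EBIT − 90,000) × 1,200,000 = (EBIT − 652,000) × 1,870,000.
EBIT × (1,870,000 − 1,200,000) = 652,000 × 1,870,000 − 90,000 × 1,200,000 = 1,111,240,000,000, so EBIT = 1,111,240,000,000 ÷ 670,000 = 1,658,567.16.

$1,658,567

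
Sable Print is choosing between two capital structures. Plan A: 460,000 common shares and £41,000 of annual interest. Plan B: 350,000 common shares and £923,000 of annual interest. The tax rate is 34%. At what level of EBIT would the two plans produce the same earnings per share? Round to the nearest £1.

£3,729,364

Set EPS_A = EPS_B: (EBIT − £41,000)(1 − 0.34) ÷ 460,000 = (EBIT − £923,000)(1 − 0.34) ÷ 350,000.
The (1 − t) factor cancels: (EBIT − 41,000) × 350,000 = (EBIT − 923,000) × 460,000.
Solving, EBIT = (923,000·460,000 − 41,000·350,000) / (460,000 − 350,000) = 410,230,000,000 / 110,000 = 3,729,363.64.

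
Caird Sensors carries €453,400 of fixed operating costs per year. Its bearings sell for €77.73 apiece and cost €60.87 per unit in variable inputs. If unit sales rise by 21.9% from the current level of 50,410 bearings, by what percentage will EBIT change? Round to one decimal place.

+46.9%

Contribution at this volume is 50,410 × €16.86 = €849,912.60.
Operating income = contribution − fixed costs = €849,912.60 − €453,400 = €396,512.60.
DOL = contribution ÷ EBIT = €849,912.60 ÷ €396,512.60 = 2.1435.
Operating income changes by 2.1435 × +21.9% = +46.9%.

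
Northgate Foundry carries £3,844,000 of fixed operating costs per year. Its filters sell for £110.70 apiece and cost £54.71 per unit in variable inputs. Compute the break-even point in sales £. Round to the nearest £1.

£7,600,121

Contribution margin per unit = £110.70 − £54.71 = £55.99, a CM ratio of £55.99 ÷ £110.70 = 0.5058.
Break-even sales = FC ÷ CM ratio = £3,844,000 × £110.70 / £55.99 = £7,600,121.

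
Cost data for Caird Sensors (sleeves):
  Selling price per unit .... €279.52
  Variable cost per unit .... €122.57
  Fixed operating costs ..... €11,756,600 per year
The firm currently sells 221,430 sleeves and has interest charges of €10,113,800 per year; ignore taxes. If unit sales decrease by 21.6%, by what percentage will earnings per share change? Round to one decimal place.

Contribution at this volume is 221,430 × €156.95 = €34,753,438.50.
Subtracting fixed costs: EBIT = €34,753,438.50 − €11,756,600 = €22,996,838.50.
Interest = €10,113,800.00, so EBIT − I = €12,883,038.50.
Degree of combined leverage = contribution ÷ (EBIT − I) = €34,753,438.50 ÷ €12,883,038.50 = 2.6976.
EPS therefore changes by 2.6976 × (-21.6%) = -58.3%.

-58.3%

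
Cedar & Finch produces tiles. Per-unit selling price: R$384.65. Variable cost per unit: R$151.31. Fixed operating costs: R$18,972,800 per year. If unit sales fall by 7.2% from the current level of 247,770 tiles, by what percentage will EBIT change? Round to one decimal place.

Total contribution margin = 247,770 × R$233.34 = R$57,814,651.80.
Subtracting fixed costs: EBIT = R$57,814,651.80 − R$18,972,800 = R$38,841,851.80.
So DOL = total CM / EBIT = R$57,814,651.80 / R$38,841,851.80 = 1.4885.
So EBIT moves 1.4885 × (-7.2%) = -10.7%.

-10.7%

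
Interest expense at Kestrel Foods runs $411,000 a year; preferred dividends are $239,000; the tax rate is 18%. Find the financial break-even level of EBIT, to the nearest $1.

Grossing the preferred dividend up to pre-tax terms: $239,000 / (1 − 0.18) = $291,463.41.
EPS = 0 when EBIT covers interest plus the pre-tax preferred burden: $411,000 + $291,463.41 = $702,463.41.

$702,463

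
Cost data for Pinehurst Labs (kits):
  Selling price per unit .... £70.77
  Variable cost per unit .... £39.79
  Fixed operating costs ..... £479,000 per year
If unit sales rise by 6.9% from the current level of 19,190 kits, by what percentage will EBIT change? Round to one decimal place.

+35.5%

At 19,190 units, contribution = 19,190 × £30.98 = £594,506.20.
EBIT = £594,506.20 − £479,000 = £115,506.20.
DOL = contribution ÷ EBIT = £594,506.20 ÷ £115,506.20 = 5.1470.
%ΔEBIT = DOL × %ΔSales = 5.1470 × +6.9% = +35.5%.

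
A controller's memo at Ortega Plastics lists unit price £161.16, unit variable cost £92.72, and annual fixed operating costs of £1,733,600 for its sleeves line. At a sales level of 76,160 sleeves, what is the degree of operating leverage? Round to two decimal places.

Contribution at this volume is 76,160 × £68.44 = £5,212,390.40.
EBIT = £5,212,390.40 − £1,733,600 = £3,478,790.40.
So DOL = total CM / EBIT = £5,212,390.40 / £3,478,790.40 = 1.4983.

1.50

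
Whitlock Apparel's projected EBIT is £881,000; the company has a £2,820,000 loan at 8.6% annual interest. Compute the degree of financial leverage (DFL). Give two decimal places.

Interest = £242,520.00.
DFL = EBIT ÷ (EBIT − I) = £881,000 ÷ (£881,000 − £242,520.00) = £881,000 ÷ £638,480.00 = 1.3798.

1.38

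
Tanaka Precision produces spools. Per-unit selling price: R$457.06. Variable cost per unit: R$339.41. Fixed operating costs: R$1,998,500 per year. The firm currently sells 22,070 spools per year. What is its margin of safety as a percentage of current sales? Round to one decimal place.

23.0%

Each unit contributes R$457.06 − R$339.41 = R$117.65. Break-even units = R$1,998,500 ÷ R$117.65 = 16,986.83; break-even revenue = 16,986.83 × R$457.06 = R$7,763,998.39.
Current sales = 22,070 × R$457.06 = R$10,087,314.20.
Margin of safety = (R$10,087,314.20 − R$7,763,998.39) ÷ R$10,087,314.20 = 23.0%.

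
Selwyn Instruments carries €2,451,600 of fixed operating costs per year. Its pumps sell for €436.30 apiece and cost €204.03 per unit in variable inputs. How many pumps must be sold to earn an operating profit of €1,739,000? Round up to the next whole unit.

Each unit contributes €436.30 − €204.03 = €232.27.
Required volume = (fixed costs + target profit) ÷ CM = (€2,451,600 + €1,739,000) ÷ €232.27 = 18,041.93, so 18,042 pumps.

18,042 pumps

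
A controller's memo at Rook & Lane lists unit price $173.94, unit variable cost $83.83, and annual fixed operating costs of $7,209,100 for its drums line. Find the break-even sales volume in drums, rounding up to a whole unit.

Unit CM = price − variable cost = $173.94 − $83.83 = $90.11.
Break-even Q = $7,209,100 / $90.11 = 80,003.33 → 80,004 drums.

80,004 drums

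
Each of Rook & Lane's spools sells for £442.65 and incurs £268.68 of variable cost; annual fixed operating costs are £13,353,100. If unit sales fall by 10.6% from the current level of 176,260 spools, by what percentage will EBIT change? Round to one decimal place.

Contribution at this volume is 176,260 × £173.97 = £30,663,952.20.
Subtracting fixed costs: EBIT = £30,663,952.20 − £13,353,100 = £17,310,852.20.
So DOL = total CM / EBIT = £30,663,952.20 / £17,310,852.20 = 1.7714.
Operating income changes by 1.7714 × -10.6% = -18.8%.

-18.8%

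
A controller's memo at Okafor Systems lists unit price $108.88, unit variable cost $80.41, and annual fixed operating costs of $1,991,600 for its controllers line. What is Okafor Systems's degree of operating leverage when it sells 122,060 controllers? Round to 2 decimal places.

At 122,060 units, contribution = 122,060 × $28.47 = $3,475,048.20.
EBIT = $3,475,048.20 − $1,991,600 = $1,483,448.20.
Degree of operating leverage = $3,475,048.20 / $1,483,448.20 = 2.3425.

2.34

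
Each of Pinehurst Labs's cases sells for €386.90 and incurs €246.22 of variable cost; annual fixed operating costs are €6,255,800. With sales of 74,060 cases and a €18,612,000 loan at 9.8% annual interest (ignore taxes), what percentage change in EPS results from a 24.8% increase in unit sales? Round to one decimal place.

+110.5%

Contribution at this volume is 74,060 × €140.68 = €10,418,760.80.
EBIT = €10,418,760.80 − €6,255,800 = €4,162,960.80.
After interest of €1,823,976.00, pre-tax earnings = €2,338,984.80.
DCL = total CM / (EBIT − I) = €10,418,760.80 / €2,338,984.80 = 4.4544.
%ΔEPS = DCL × %ΔSales = 4.4544 × +24.8% = +110.5%.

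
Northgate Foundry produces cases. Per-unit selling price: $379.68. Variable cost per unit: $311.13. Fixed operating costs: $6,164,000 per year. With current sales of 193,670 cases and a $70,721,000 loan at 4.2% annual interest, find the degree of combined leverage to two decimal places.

Total contribution margin = 193,670 × $68.55 = $13,276,078.50.
EBIT = $13,276,078.50 − $6,164,000 = $7,112,078.50. Interest = $2,970,282.00, so EBIT − I = $4,141,796.50.
DCL = contribution ÷ (EBIT − I) = $13,276,078.50 ÷ $4,141,796.50 = 3.2054.

3.21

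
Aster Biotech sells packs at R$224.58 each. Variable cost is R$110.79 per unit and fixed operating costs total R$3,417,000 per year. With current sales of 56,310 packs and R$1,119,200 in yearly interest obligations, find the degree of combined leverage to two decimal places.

At 56,310 units, contribution = 56,310 × R$113.79 = R$6,407,514.90.
EBIT = R$6,407,514.90 − R$3,417,000 = R$2,990,514.90. Interest = R$1,119,200.00.
DOL = R$6,407,514.90 ÷ R$2,990,514.90 = 2.1426; DFL = R$2,990,514.90 ÷ R$1,871,314.90 = 1.5981.
DCL = DOL × DFL = 2.1426 × 1.5981 = 3.4241.

3.42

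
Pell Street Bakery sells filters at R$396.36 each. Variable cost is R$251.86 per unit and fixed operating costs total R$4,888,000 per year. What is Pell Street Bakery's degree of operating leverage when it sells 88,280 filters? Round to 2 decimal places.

Total contribution margin = 88,280 × R$144.50 = R$12,756,460.00.
EBIT = R$12,756,460.00 − R$4,888,000 = R$7,868,460.00.
So DOL = total CM / EBIT = R$12,756,460.00 / R$7,868,460.00 = 1.6212.

1.62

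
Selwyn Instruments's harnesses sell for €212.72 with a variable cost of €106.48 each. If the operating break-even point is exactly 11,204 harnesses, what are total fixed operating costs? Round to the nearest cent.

€1,190,312.96

Unit CM = price − variable cost = €212.72 − €106.48 = €106.24.
Fixed costs = break-even units × CM = 11,204 × €106.24 = €1,190,312.96.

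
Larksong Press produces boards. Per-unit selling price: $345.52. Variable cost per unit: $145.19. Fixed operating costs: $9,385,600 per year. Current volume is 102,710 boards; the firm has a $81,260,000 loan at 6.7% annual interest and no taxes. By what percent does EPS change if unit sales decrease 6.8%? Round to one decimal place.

-24.4%

Contribution at this volume is 102,710 × $200.33 = $20,575,894.30.
EBIT = $20,575,894.30 − $9,385,600 = $11,190,294.30.
After interest of $5,444,420.00, pre-tax earnings = $5,745,874.30.
Degree of combined leverage = contribution ÷ (EBIT − I) = $20,575,894.30 ÷ $5,745,874.30 = 3.5810.
%ΔEPS = DCL × %ΔSales = 3.5810 × -6.8% = -24.4%.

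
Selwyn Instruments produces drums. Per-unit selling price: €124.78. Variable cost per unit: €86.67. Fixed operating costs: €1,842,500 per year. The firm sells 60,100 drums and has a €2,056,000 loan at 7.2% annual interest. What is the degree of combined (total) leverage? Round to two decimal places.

Total contribution margin = 60,100 × €38.11 = €2,290,411.00.
EBIT = €2,290,411.00 − €1,842,500 = €447,911.00. Interest = €148,032.00.
DOL = €2,290,411.00 ÷ €447,911.00 = 5.1135; DFL = €447,911.00 ÷ €299,879.00 = 1.4936.
DCL = DOL × DFL = 5.1135 × 1.4936 = 7.6375.

7.64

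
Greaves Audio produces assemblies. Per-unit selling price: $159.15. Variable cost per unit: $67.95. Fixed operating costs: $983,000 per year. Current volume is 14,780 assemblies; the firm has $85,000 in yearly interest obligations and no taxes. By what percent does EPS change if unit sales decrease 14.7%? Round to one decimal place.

-70.8%

Total contribution margin = 14,780 × $91.20 = $1,347,936.00.
Subtracting fixed costs: EBIT = $1,347,936.00 − $983,000 = $364,936.00.
Interest = $85,000.00, so EBIT − I = $279,936.00.
DCL = total CM / (EBIT − I) = $1,347,936.00 / $279,936.00 = 4.8152.
EPS therefore changes by 4.8152 × (-14.7%) = -70.8%.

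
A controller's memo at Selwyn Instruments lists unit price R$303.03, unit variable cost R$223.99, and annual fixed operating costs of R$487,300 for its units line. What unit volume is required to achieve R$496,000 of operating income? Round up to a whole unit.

Each unit contributes R$303.03 − R$223.99 = R$79.04.
Required volume = (fixed costs + target profit) ÷ CM = (R$487,300 + R$496,000) ÷ R$79.04 = 12,440.54, so 12,441 units.

12,441 units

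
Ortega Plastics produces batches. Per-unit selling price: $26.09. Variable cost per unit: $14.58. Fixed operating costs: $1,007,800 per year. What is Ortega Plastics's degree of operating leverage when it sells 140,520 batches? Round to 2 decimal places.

2.65

Total contribution margin = 140,520 × $11.51 = $1,617,385.20.
EBIT = $1,617,385.20 − $1,007,800 = $609,585.20.
DOL = contribution ÷ EBIT = $1,617,385.20 ÷ $609,585.20 = 2.6533.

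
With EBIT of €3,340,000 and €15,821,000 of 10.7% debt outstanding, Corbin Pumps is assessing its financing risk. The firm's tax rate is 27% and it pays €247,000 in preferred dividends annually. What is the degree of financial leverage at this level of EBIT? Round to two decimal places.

2.55

Interest = €1,692,847.00.
Pre-tax preferred-dividend burden = €247,000 ÷ (1 − 0.27) = €338,356.16.
DFL = EBIT ÷ [EBIT − I − D_p/(1−t)] = €3,340,000 ÷ [€3,340,000 − €1,692,847.00 − €338,356.16] = €3,340,000 ÷ €1,308,796.84 = 2.5520.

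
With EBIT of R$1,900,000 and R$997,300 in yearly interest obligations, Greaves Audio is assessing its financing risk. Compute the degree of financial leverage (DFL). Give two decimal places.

2.10

Interest = R$997,300.00.
Degree of financial leverage = EBIT / (EBIT − interest) = R$1,900,000 / R$902,700.00 = 2.1048.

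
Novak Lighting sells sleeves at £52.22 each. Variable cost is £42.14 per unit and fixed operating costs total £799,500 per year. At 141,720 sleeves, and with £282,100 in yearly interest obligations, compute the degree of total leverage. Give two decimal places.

4.12

Total contribution margin = 141,720 × £10.08 = £1,428,537.60.
EBIT = £1,428,537.60 − £799,500 = £629,037.60. Interest = £282,100.00, so EBIT − I = £346,937.60.
Degree of total leverage = total CM / (EBIT − interest) = £1,428,537.60 / £346,937.60 = 4.1176.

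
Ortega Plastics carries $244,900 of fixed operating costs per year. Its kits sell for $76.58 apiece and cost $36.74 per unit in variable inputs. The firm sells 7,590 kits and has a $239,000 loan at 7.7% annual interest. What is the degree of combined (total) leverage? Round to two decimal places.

Total contribution margin = 7,590 × $39.84 = $302,385.60.
Subtracting fixed costs: EBIT = $302,385.60 − $244,900 = $57,485.60. Interest = $18,403.00, so EBIT − I = $39,082.60.
Degree of total leverage = total CM / (EBIT − interest) = $302,385.60 / $39,082.60 = 7.7371.

7.74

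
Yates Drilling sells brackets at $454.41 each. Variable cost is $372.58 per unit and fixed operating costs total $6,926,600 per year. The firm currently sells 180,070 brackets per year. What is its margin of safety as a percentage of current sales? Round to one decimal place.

53.0%

Each unit contributes $454.41 − $372.58 = $81.83. Break-even units = $6,926,600 ÷ $81.83 = 84,646.22; break-even revenue = 84,646.22 × $454.41 = $38,464,087.82.
Actual sales revenue = 180,070 × $454.41 = $81,825,608.70.
Margin of safety = ($81,825,608.70 − $38,464,087.82) ÷ $81,825,608.70 = 53.0%.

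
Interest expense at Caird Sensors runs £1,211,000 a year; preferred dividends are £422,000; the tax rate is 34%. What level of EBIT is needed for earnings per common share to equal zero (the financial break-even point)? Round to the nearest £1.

£1,850,394

Preferred dividends are paid after tax, so their pre-tax equivalent is £422,000 ÷ (1 − 0.34) = £639,393.94.
Financial break-even EBIT = interest + D_p ÷ (1 − t) = £1,211,000 + £639,393.94 = £1,850,393.94.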